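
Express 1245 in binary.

Using repeated division by 2:
1245 ÷ 2 = 622 remainder 1
622 ÷ 2 = 311 remainder 0
311 ÷ 2 = 155 remainder 1
155 ÷ 2 = 77 remainder 1
77 ÷ 2 = 38 remainder 1
38 ÷ 2 = 19 remainder 0
19 ÷ 2 = 9 remainder 1
9 ÷ 2 = 4 remainder 1
4 ÷ 2 = 2 remainder 0
2 ÷ 2 = 1 remainder 0
1 ÷ 2 = 0 remainder 1
Reading remainders bottom to top: 10011011101



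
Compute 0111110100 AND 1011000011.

AND: 1 only when both bits are 1
  0111110100
& 1011000011
------------
  0011000000
Decimal: 500 & 707 = 192



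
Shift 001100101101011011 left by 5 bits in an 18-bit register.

Original: 001100101101011011 (decimal 52059)
Shift left by 5 positions
Append 5 zeros on the right and drop the 5 high bits that overflow the 18-bit width
Result: 010110101101100000 (decimal 93024)
Equivalent: 52059 << 5 = 52059 × 2^5 = 1665888, truncated to 18 bits = 93024



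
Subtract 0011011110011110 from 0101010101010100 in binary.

Method 1 - Direct subtraction (column by column from the right: bit − bit − borrow-in; if negative, add 2 and borrow 1 from the next column):
borrow: 0111111101111100
        0101010101010100
-       0011011110011110
------------------------
        0001110110110110

Method 2 - Add two's complement:
Two's complement of 0011011110011110: invert → 1100100001100001, add 1 → 1100100001100010
  0101010101010100
+ 1100100001100010
------------------
 10001110110110110  (end carry out of the top bit = 1)
Discarding the end carry: 0001110110110110
Decimal check:
  0101010101010100 = 16384 + 4096 + 1024 + 256 + 64 + 16 + 4 = 21844
  0011011110011110 = 8192 + 4096 + 1024 + 512 + 256 + 128 + 16 + 8 + 4 + 2 = 14238
  21844 - 14238 = 7606, and 0001110110110110 = 4096 + 2048 + 1024 + 256 + 128 + 32 + 16 + 4 + 2 = 7606 ✓



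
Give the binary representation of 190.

Using repeated division by 2:
190 ÷ 2 = 95 remainder 0
95 ÷ 2 = 47 remainder 1
47 ÷ 2 = 23 remainder 1
23 ÷ 2 = 11 remainder 1
11 ÷ 2 = 5 remainder 1
5 ÷ 2 = 2 remainder 1
2 ÷ 2 = 1 remainder 0
1 ÷ 2 = 0 remainder 1
Reading remainders bottom to top: 10111110



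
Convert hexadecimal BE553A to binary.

Convert each hex digit to 4 bits:
  B = 1011
  E = 1110
  5 = 0101
  5 = 0101
  3 = 0011
  A = 1010
Concatenate: 101111100101010100111010



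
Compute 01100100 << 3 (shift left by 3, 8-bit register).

Original: 01100100 (decimal 100)
Shift left by 3 positions
Append 3 zeros on the right and drop the 3 high bits that overflow the 8-bit width
Result: 00100000 (decimal 32)
Equivalent: 100 << 3 = 100 × 2^3 = 800, truncated to 8 bits = 32



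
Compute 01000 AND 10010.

AND: 1 only when both bits are 1
  01000
& 10010
-------
  00000
Decimal: 8 & 18 = 0



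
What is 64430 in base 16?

Using repeated division by 16 (digits 10–15 are A–F):
64430 ÷ 16 = 4026 remainder 14 (E)
4026 ÷ 16 = 251 remainder 10 (A)
251 ÷ 16 = 15 remainder 11 (B)
15 ÷ 16 = 0 remainder 15 (F)
Reading remainders bottom to top: FBAE



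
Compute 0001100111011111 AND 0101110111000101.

AND: 1 only when both bits are 1
  0001100111011111
& 0101110111000101
------------------
  0001100111000101
Decimal: 6623 & 24005 = 6597



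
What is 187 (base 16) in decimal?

Expand by place value (powers of 16):
187 = 1 × 16^2 + 8 × 16^1 + 7 × 16^0
= 1 × 256 + 8 × 16 + 7 × 1
= 256 + 128 + 7
= 391



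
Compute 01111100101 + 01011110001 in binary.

Add column by column from the right: bit + bit + carry-in; write the sum mod 2, carry 1 when the sum is 2 or 3.
carry:  11111000010
        01111100101
+       01011110001
-------------------
       011011010110
(the carry out of the leftmost column, 0, becomes the leading bit)
Decimal check:
  01111100101 = 512 + 256 + 128 + 64 + 32 + 4 + 1 = 997
  01011110001 = 512 + 128 + 64 + 32 + 16 + 1 = 753
  997 + 753 = 1750, and 011011010110 = 1024 + 512 + 128 + 64 + 16 + 4 + 2 = 1750 ✓



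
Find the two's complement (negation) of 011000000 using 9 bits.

Original: 011000000
Step 1 - Invert all bits: 100111111
Step 2 - Add 1: 101000000
Verification: 011000000 + 101000000 = 1000000000; discarding the end carry (carry out of the top bit) leaves the 9-bit value 000000000, as required for x + (-x)



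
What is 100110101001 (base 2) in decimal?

Sum of powers of 2 for each 1-bit:
2^0 + 2^3 + 2^5 + 2^7 + 2^8 + 2^11
= 1 + 8 + 32 + 128 + 256 + 2048
= 2473



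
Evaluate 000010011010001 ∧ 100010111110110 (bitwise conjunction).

AND: 1 only when both bits are 1
  000010011010001
& 100010111110110
-----------------
  000010011010000
Decimal: 1233 & 17910 = 1232



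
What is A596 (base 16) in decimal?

Expand by place value (powers of 16):
Digit values: A = 10
A596 = 10 × 16^3 + 5 × 16^2 + 9 × 16^1 + 6 × 16^0
= 10 × 4096 + 5 × 256 + 9 × 16 + 6 × 1
= 40960 + 1280 + 144 + 6
= 42390



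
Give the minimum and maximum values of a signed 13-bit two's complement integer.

For 13-bit two's complement:
Minimum: -2^12 = -4096
Maximum: 2^12 - 1 = 4095



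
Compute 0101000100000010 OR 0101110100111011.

OR: 1 when either bit is 1
  0101000100000010
| 0101110100111011
------------------
  0101110100111011
Decimal: 20738 | 23867 = 23867



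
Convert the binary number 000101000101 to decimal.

Sum of powers of 2 for each 1-bit:
2^0 + 2^2 + 2^6 + 2^8
= 1 + 4 + 64 + 256
= 325



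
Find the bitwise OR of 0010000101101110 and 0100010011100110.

OR: 1 when either bit is 1
  0010000101101110
| 0100010011100110
------------------
  0110010111101110
Decimal: 8558 | 17638 = 26094



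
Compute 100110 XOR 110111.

XOR: 1 when bits differ
  100110
^ 110111
--------
  010001
Decimal: 38 ^ 55 = 17



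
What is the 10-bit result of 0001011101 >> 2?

Original: 0001011101 (decimal 93)
Shift right by 2 positions
Drop the 2 low bits; fill with zeros on the left
Result: 0000010111 (decimal 23)
Equivalent: 93 >> 2 = 93 ÷ 2^2 = 23



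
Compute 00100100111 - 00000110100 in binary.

Method 1 - Direct subtraction (column by column from the right: bit − bit − borrow-in; if negative, add 2 and borrow 1 from the next column):
borrow: 00111100000
        00100100111
-       00000110100
-------------------
        00011110011

Method 2 - Add two's complement:
Two's complement of 00000110100: invert → 11111001011, add 1 → 11111001100
  00100100111
+ 11111001100
-------------
 100011110011  (end carry out of the top bit = 1)
Discarding the end carry: 00011110011
Decimal check:
  00100100111 = 256 + 32 + 4 + 2 + 1 = 295
  00000110100 = 32 + 16 + 4 = 52
  295 - 52 = 243, and 00011110011 = 128 + 64 + 32 + 16 + 2 + 1 = 243 ✓



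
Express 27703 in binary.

Using repeated division by 2:
27703 ÷ 2 = 13851 remainder 1
13851 ÷ 2 = 6925 remainder 1
6925 ÷ 2 = 3462 remainder 1
3462 ÷ 2 = 1731 remainder 0
1731 ÷ 2 = 865 remainder 1
865 ÷ 2 = 432 remainder 1
432 ÷ 2 = 216 remainder 0
216 ÷ 2 = 108 remainder 0
108 ÷ 2 = 54 remainder 0
54 ÷ 2 = 27 remainder 0
27 ÷ 2 = 13 remainder 1
13 ÷ 2 = 6 remainder 1
6 ÷ 2 = 3 remainder 0
3 ÷ 2 = 1 remainder 1
1 ÷ 2 = 0 remainder 1
Reading remainders bottom to top: 110110000110111



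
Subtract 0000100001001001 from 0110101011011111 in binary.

Method 1 - Direct subtraction (column by column from the right: bit − bit − borrow-in; if negative, add 2 and borrow 1 from the next column):
borrow: 0000000000000000
        0110101011011111
-       0000100001001001
------------------------
        0110001010010110

Method 2 - Add two's complement:
Two's complement of 0000100001001001: invert → 1111011110110110, add 1 → 1111011110110111
  0110101011011111
+ 1111011110110111
------------------
 10110001010010110  (end carry out of the top bit = 1)
Discarding the end carry: 0110001010010110
Decimal check:
  0110101011011111 = 16384 + 8192 + 2048 + 512 + 128 + 64 + 16 + 8 + 4 + 2 + 1 = 27359
  0000100001001001 = 2048 + 64 + 8 + 1 = 2121
  27359 - 2121 = 25238, and 0110001010010110 = 16384 + 8192 + 512 + 128 + 16 + 4 + 2 = 25238 ✓



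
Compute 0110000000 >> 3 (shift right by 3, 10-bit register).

Original: 0110000000 (decimal 384)
Shift right by 3 positions
Drop the 3 low bits; fill with zeros on the left
Result: 0000110000 (decimal 48)
Equivalent: 384 >> 3 = 384 ÷ 2^3 = 48



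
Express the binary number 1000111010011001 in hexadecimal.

Group into 4-bit nibbles from right:
  1000 = 8
  1110 = E
  1001 = 9
  1001 = 9
Result: 8E99



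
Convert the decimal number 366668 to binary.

Using repeated division by 2:
366668 ÷ 2 = 183334 remainder 0
183334 ÷ 2 = 91667 remainder 0
91667 ÷ 2 = 45833 remainder 1
45833 ÷ 2 = 22916 remainder 1
22916 ÷ 2 = 11458 remainder 0
11458 ÷ 2 = 5729 remainder 0
5729 ÷ 2 = 2864 remainder 1
2864 ÷ 2 = 1432 remainder 0
1432 ÷ 2 = 716 remainder 0
716 ÷ 2 = 358 remainder 0
358 ÷ 2 = 179 remainder 0
179 ÷ 2 = 89 remainder 1
89 ÷ 2 = 44 remainder 1
44 ÷ 2 = 22 remainder 0
22 ÷ 2 = 11 remainder 0
11 ÷ 2 = 5 remainder 1
5 ÷ 2 = 2 remainder 1
2 ÷ 2 = 1 remainder 0
1 ÷ 2 = 0 remainder 1
Reading remainders bottom to top: 1011001100001001100



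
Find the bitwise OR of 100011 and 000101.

OR: 1 when either bit is 1
  100011
| 000101
--------
  100111
Decimal: 35 | 5 = 39



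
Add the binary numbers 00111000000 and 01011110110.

Add column by column from the right: bit + bit + carry-in; write the sum mod 2, carry 1 when the sum is 2 or 3.
carry:  11110000000
        00111000000
+       01011110110
-------------------
       010010110110
(the carry out of the leftmost column, 0, becomes the leading bit)
Decimal check:
  00111000000 = 256 + 128 + 64 = 448
  01011110110 = 512 + 128 + 64 + 32 + 16 + 4 + 2 = 758
  448 + 758 = 1206, and 010010110110 = 1024 + 128 + 32 + 16 + 4 + 2 = 1206 ✓



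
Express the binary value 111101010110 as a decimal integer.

Sum of powers of 2 for each 1-bit:
2^1 + 2^2 + 2^4 + 2^6 + 2^8 + 2^9 + 2^10 + 2^11
= 2 + 4 + 16 + 64 + 256 + 512 + 1024 + 2048
= 3926



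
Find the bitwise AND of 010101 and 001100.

AND: 1 only when both bits are 1
  010101
& 001100
--------
  000100
Decimal: 21 & 12 = 4



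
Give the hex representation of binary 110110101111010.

Group into 4-bit nibbles from right:
  0110 = 6
  1101 = D
  0111 = 7
  1010 = A
Result: 6D7A



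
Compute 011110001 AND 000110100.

AND: 1 only when both bits are 1
  011110001
& 000110100
-----------
  000110000
Decimal: 241 & 52 = 48



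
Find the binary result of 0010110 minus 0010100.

Method 1 - Direct subtraction (column by column from the right: bit − bit − borrow-in; if negative, add 2 and borrow 1 from the next column):
borrow: 0000000
        0010110
-       0010100
---------------
        0000010

Method 2 - Add two's complement:
Two's complement of 0010100: invert → 1101011, add 1 → 1101100
  0010110
+ 1101100
---------
 10000010  (end carry out of the top bit = 1)
Discarding the end carry: 0000010
Decimal check:
  0010110 = 16 + 4 + 2 = 22
  0010100 = 16 + 4 = 20
  22 - 20 = 2, and 0000010 = 2 ✓



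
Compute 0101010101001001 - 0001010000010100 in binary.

Method 1 - Direct subtraction (column by column from the right: bit − bit − borrow-in; if negative, add 2 and borrow 1 from the next column):
borrow: 0000000001101000
        0101010101001001
-       0001010000010100
------------------------
        0100000100110101

Method 2 - Add two's complement:
Two's complement of 0001010000010100: invert → 1110101111101011, add 1 → 1110101111101100
  0101010101001001
+ 1110101111101100
------------------
 10100000100110101  (end carry out of the top bit = 1)
Discarding the end carry: 0100000100110101
Decimal check:
  0101010101001001 = 16384 + 4096 + 1024 + 256 + 64 + 8 + 1 = 21833
  0001010000010100 = 4096 + 1024 + 16 + 4 = 5140
  21833 - 5140 = 16693, and 0100000100110101 = 16384 + 256 + 32 + 16 + 4 + 1 = 16693 ✓



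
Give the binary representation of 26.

Using repeated division by 2:
26 ÷ 2 = 13 remainder 0
13 ÷ 2 = 6 remainder 1
6 ÷ 2 = 3 remainder 0
3 ÷ 2 = 1 remainder 1
1 ÷ 2 = 0 remainder 1
Reading remainders bottom to top: 11010



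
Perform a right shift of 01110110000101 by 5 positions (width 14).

Original: 01110110000101 (decimal 7557)
Shift right by 5 positions
Drop the 5 low bits; fill with zeros on the left
Result: 00000011101100 (decimal 236)
Equivalent: 7557 >> 5 = 7557 ÷ 2^5 = 236



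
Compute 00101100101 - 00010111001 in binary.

Method 1 - Direct subtraction (column by column from the right: bit − bit − borrow-in; if negative, add 2 and borrow 1 from the next column):
borrow: 00101110000
        00101100101
-       00010111001
-------------------
        00010101100

Method 2 - Add two's complement:
Two's complement of 00010111001: invert → 11101000110, add 1 → 11101000111
  00101100101
+ 11101000111
-------------
 100010101100  (end carry out of the top bit = 1)
Discarding the end carry: 00010101100
Decimal check:
  00101100101 = 256 + 64 + 32 + 4 + 1 = 357
  00010111001 = 128 + 32 + 16 + 8 + 1 = 185
  357 - 185 = 172, and 00010101100 = 128 + 32 + 8 + 4 = 172 ✓



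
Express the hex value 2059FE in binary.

Convert each hex digit to 4 bits:
  2 = 0010
  0 = 0000
  5 = 0101
  9 = 1001
  F = 1111
  E = 1110
Concatenate: 001000000101100111111110



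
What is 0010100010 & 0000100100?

AND: 1 only when both bits are 1
  0010100010
& 0000100100
------------
  0000100000
Decimal: 162 & 36 = 32



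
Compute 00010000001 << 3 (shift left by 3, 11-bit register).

Original: 00010000001 (decimal 129)
Shift left by 3 positions
Append 3 zeros on the right
Result: 10000001000 (decimal 1032)
Equivalent: 129 << 3 = 129 × 2^3 = 1032



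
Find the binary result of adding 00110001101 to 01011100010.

Add column by column from the right: bit + bit + carry-in; write the sum mod 2, carry 1 when the sum is 2 or 3.
carry:  11100000000
        00110001101
+       01011100010
-------------------
       010001101111
(the carry out of the leftmost column, 0, becomes the leading bit)
Decimal check:
  00110001101 = 256 + 128 + 8 + 4 + 1 = 397
  01011100010 = 512 + 128 + 64 + 32 + 2 = 738
  397 + 738 = 1135, and 010001101111 = 1024 + 64 + 32 + 8 + 4 + 2 + 1 = 1135 ✓



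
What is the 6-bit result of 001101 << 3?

Original: 001101 (decimal 13)
Shift left by 3 positions
Append 3 zeros on the right and drop the 3 high bits that overflow the 6-bit width
Result: 101000 (decimal 40)
Equivalent: 13 << 3 = 13 × 2^3 = 104, truncated to 6 bits = 40



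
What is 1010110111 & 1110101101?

AND: 1 only when both bits are 1
  1010110111
& 1110101101
------------
  1010100101
Decimal: 695 & 941 = 677



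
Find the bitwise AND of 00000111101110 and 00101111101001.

AND: 1 only when both bits are 1
  00000111101110
& 00101111101001
----------------
  00000111101000
Decimal: 494 & 3049 = 488



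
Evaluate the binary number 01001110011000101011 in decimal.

Sum of powers of 2 for each 1-bit:
2^0 + 2^1 + 2^3 + 2^5 + 2^9 + 2^10 + 2^13 + 2^14 + 2^15 + 2^18
= 1 + 2 + 8 + 32 + 512 + 1024 + 8192 + 16384 + 32768 + 262144
= 321067



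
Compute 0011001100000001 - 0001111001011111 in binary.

Method 1 - Direct subtraction (column by column from the right: bit − bit − borrow-in; if negative, add 2 and borrow 1 from the next column):
borrow: 0011100111111100
        0011001100000001
-       0001111001011111
------------------------
        0001010010100010

Method 2 - Add two's complement:
Two's complement of 0001111001011111: invert → 1110000110100000, add 1 → 1110000110100001
  0011001100000001
+ 1110000110100001
------------------
 10001010010100010  (end carry out of the top bit = 1)
Discarding the end carry: 0001010010100010
Decimal check:
  0011001100000001 = 8192 + 4096 + 512 + 256 + 1 = 13057
  0001111001011111 = 4096 + 2048 + 1024 + 512 + 64 + 16 + 8 + 4 + 2 + 1 = 7775
  13057 - 7775 = 5282, and 0001010010100010 = 4096 + 1024 + 128 + 32 + 2 = 5282 ✓



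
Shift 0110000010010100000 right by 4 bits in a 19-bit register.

Original: 0110000010010100000 (decimal 197792)
Shift right by 4 positions
Drop the 4 low bits; fill with zeros on the left
Result: 0000011000001001010 (decimal 12362)
Equivalent: 197792 >> 4 = 197792 ÷ 2^4 = 12362



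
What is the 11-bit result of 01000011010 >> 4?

Original: 01000011010 (decimal 538)
Shift right by 4 positions
Drop the 4 low bits; fill with zeros on the left
Result: 00000100001 (decimal 33)
Equivalent: 538 >> 4 = 538 ÷ 2^4 = 33



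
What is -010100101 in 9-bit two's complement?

Original: 010100101
Step 1 - Invert all bits: 101011010
Step 2 - Add 1: 101011011
Verification: 010100101 + 101011011 = 1000000000; discarding the end carry (carry out of the top bit) leaves the 9-bit value 000000000, as required for x + (-x)



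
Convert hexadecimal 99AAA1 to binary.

Convert each hex digit to 4 bits:
  9 = 1001
  9 = 1001
  A = 1010
  A = 1010
  A = 1010
  1 = 0001
Concatenate: 100110011010101010100001



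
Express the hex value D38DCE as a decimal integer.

Expand by place value (powers of 16):
Digit values: D = 13, C = 12, E = 14
D38DCE = 13 × 16^5 + 3 × 16^4 + 8 × 16^3 + 13 × 16^2 + 12 × 16^1 + 14 × 16^0
= 13 × 1048576 + 3 × 65536 + 8 × 4096 + 13 × 256 + 12 × 16 + 14 × 1
= 13631488 + 196608 + 32768 + 3328 + 192 + 14
= 13864398



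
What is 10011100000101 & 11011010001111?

AND: 1 only when both bits are 1
  10011100000101
& 11011010001111
----------------
  10011000000101
Decimal: 9989 & 13967 = 9733



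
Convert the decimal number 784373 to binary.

Using repeated division by 2:
784373 ÷ 2 = 392186 remainder 1
392186 ÷ 2 = 196093 remainder 0
196093 ÷ 2 = 98046 remainder 1
98046 ÷ 2 = 49023 remainder 0
49023 ÷ 2 = 24511 remainder 1
24511 ÷ 2 = 12255 remainder 1
12255 ÷ 2 = 6127 remainder 1
6127 ÷ 2 = 3063 remainder 1
3063 ÷ 2 = 1531 remainder 1
1531 ÷ 2 = 765 remainder 1
765 ÷ 2 = 382 remainder 1
382 ÷ 2 = 191 remainder 0
191 ÷ 2 = 95 remainder 1
95 ÷ 2 = 47 remainder 1
47 ÷ 2 = 23 remainder 1
23 ÷ 2 = 11 remainder 1
11 ÷ 2 = 5 remainder 1
5 ÷ 2 = 2 remainder 1
2 ÷ 2 = 1 remainder 0
1 ÷ 2 = 0 remainder 1
Reading remainders bottom to top: 10111111011111110101



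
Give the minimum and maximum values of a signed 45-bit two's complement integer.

For 45-bit two's complement:
Minimum: -2^44 = -17592186044416
Maximum: 2^44 - 1 = 17592186044415



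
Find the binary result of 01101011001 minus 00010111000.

Method 1 - Direct subtraction (column by column from the right: bit − bit − borrow-in; if negative, add 2 and borrow 1 from the next column):
borrow: 00101000000
        01101011001
-       00010111000
-------------------
        01010100001

Method 2 - Add two's complement:
Two's complement of 00010111000: invert → 11101000111, add 1 → 11101001000
  01101011001
+ 11101001000
-------------
 101010100001  (end carry out of the top bit = 1)
Discarding the end carry: 01010100001
Decimal check:
  01101011001 = 512 + 256 + 64 + 16 + 8 + 1 = 857
  00010111000 = 128 + 32 + 16 + 8 = 184
  857 - 184 = 673, and 01010100001 = 512 + 128 + 32 + 1 = 673 ✓



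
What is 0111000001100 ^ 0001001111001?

XOR: 1 when bits differ
  0111000001100
^ 0001001111001
---------------
  0110001110101
Decimal: 3596 ^ 633 = 3189



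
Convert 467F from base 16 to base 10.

Expand by place value (powers of 16):
Digit values: F = 15
467F = 4 × 16^3 + 6 × 16^2 + 7 × 16^1 + 15 × 16^0
= 4 × 4096 + 6 × 256 + 7 × 16 + 15 × 1
= 16384 + 1536 + 112 + 15
= 18047



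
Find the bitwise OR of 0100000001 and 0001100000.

OR: 1 when either bit is 1
  0100000001
| 0001100000
------------
  0101100001
Decimal: 257 | 96 = 353



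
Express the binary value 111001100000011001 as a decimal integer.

Sum of powers of 2 for each 1-bit:
2^0 + 2^3 + 2^4 + 2^11 + 2^12 + 2^15 + 2^16 + 2^17
= 1 + 8 + 16 + 2048 + 4096 + 32768 + 65536 + 131072
= 235545



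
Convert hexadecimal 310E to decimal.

Expand by place value (powers of 16):
Digit values: E = 14
310E = 3 × 16^3 + 1 × 16^2 + 0 × 16^1 + 14 × 16^0
= 3 × 4096 + 1 × 256 + 0 × 16 + 14 × 1
= 12288 + 256 + 0 + 14
= 12558



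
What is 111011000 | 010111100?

OR: 1 when either bit is 1
  111011000
| 010111100
-----------
  111111100
Decimal: 472 | 188 = 508



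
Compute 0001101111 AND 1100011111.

AND: 1 only when both bits are 1
  0001101111
& 1100011111
------------
  0000001111
Decimal: 111 & 799 = 15



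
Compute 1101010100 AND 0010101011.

AND: 1 only when both bits are 1
  1101010100
& 0010101011
------------
  0000000000
Decimal: 852 & 171 = 0



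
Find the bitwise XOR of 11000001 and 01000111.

XOR: 1 when bits differ
  11000001
^ 01000111
----------
  10000110
Decimal: 193 ^ 71 = 134



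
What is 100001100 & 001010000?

AND: 1 only when both bits are 1
  100001100
& 001010000
-----------
  000000000
Decimal: 268 & 80 = 0



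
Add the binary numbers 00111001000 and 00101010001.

Add column by column from the right: bit + bit + carry-in; write the sum mod 2, carry 1 when the sum is 2 or 3.
carry:  01110000000
        00111001000
+       00101010001
-------------------
       001100011001
(the carry out of the leftmost column, 0, becomes the leading bit)
Decimal check:
  00111001000 = 256 + 128 + 64 + 8 = 456
  00101010001 = 256 + 64 + 16 + 1 = 337
  456 + 337 = 793, and 001100011001 = 512 + 256 + 16 + 8 + 1 = 793 ✓



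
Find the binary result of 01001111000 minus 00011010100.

Method 1 - Direct subtraction (column by column from the right: bit − bit − borrow-in; if negative, add 2 and borrow 1 from the next column):
borrow: 01100001000
        01001111000
-       00011010100
-------------------
        00110100100

Method 2 - Add two's complement:
Two's complement of 00011010100: invert → 11100101011, add 1 → 11100101100
  01001111000
+ 11100101100
-------------
 100110100100  (end carry out of the top bit = 1)
Discarding the end carry: 00110100100
Decimal check:
  01001111000 = 512 + 64 + 32 + 16 + 8 = 632
  00011010100 = 128 + 64 + 16 + 4 = 212
  632 - 212 = 420, and 00110100100 = 256 + 128 + 32 + 4 = 420 ✓



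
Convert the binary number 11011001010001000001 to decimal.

Sum of powers of 2 for each 1-bit:
2^0 + 2^6 + 2^10 + 2^12 + 2^15 + 2^16 + 2^18 + 2^19
= 1 + 64 + 1024 + 4096 + 32768 + 65536 + 262144 + 524288
= 889921



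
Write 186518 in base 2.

Using repeated division by 2:
186518 ÷ 2 = 93259 remainder 0
93259 ÷ 2 = 46629 remainder 1
46629 ÷ 2 = 23314 remainder 1
23314 ÷ 2 = 11657 remainder 0
11657 ÷ 2 = 5828 remainder 1
5828 ÷ 2 = 2914 remainder 0
2914 ÷ 2 = 1457 remainder 0
1457 ÷ 2 = 728 remainder 1
728 ÷ 2 = 364 remainder 0
364 ÷ 2 = 182 remainder 0
182 ÷ 2 = 91 remainder 0
91 ÷ 2 = 45 remainder 1
45 ÷ 2 = 22 remainder 1
22 ÷ 2 = 11 remainder 0
11 ÷ 2 = 5 remainder 1
5 ÷ 2 = 2 remainder 1
2 ÷ 2 = 1 remainder 0
1 ÷ 2 = 0 remainder 1
Reading remainders bottom to top: 101101100010010110



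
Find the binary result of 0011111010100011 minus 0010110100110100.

Method 1 - Direct subtraction (column by column from the right: bit − bit − borrow-in; if negative, add 2 and borrow 1 from the next column):
borrow: 0000001011111000
        0011111010100011
-       0010110100110100
------------------------
        0001000101101111

Method 2 - Add two's complement:
Two's complement of 0010110100110100: invert → 1101001011001011, add 1 → 1101001011001100
  0011111010100011
+ 1101001011001100
------------------
 10001000101101111  (end carry out of the top bit = 1)
Discarding the end carry: 0001000101101111
Decimal check:
  0011111010100011 = 8192 + 4096 + 2048 + 1024 + 512 + 128 + 32 + 2 + 1 = 16035
  0010110100110100 = 8192 + 2048 + 1024 + 256 + 32 + 16 + 4 = 11572
  16035 - 11572 = 4463, and 0001000101101111 = 4096 + 256 + 64 + 32 + 8 + 4 + 2 + 1 = 4463 ✓



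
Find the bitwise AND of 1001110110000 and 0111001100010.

AND: 1 only when both bits are 1
  1001110110000
& 0111001100010
---------------
  0001000100000
Decimal: 5040 & 3682 = 544



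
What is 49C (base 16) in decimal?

Expand by place value (powers of 16):
Digit values: C = 12
49C = 4 × 16^2 + 9 × 16^1 + 12 × 16^0
= 4 × 256 + 9 × 16 + 12 × 1
= 1024 + 144 + 12
= 1180



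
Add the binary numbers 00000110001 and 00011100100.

Add column by column from the right: bit + bit + carry-in; write the sum mod 2, carry 1 when the sum is 2 or 3.
carry:  00111000000
        00000110001
+       00011100100
-------------------
       000100010101
(the carry out of the leftmost column, 0, becomes the leading bit)
Decimal check:
  00000110001 = 32 + 16 + 1 = 49
  00011100100 = 128 + 64 + 32 + 4 = 228
  49 + 228 = 277, and 000100010101 = 256 + 16 + 4 + 1 = 277 ✓



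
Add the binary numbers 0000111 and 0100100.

Add column by column from the right: bit + bit + carry-in; write the sum mod 2, carry 1 when the sum is 2 or 3.
carry:  0001000
        0000111
+       0100100
---------------
       00101011
(the carry out of the leftmost column, 0, becomes the leading bit)
Decimal check:
  0000111 = 4 + 2 + 1 = 7
  0100100 = 32 + 4 = 36
  7 + 36 = 43, and 00101011 = 32 + 8 + 2 + 1 = 43 ✓



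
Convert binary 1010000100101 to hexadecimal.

Group into 4-bit nibbles from right:
  0001 = 1
  0100 = 4
  0010 = 2
  0101 = 5
Result: 1425



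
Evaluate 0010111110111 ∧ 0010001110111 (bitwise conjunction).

AND: 1 only when both bits are 1
  0010111110111
& 0010001110111
---------------
  0010001110111
Decimal: 1527 & 1143 = 1143



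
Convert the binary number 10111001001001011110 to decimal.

Sum of powers of 2 for each 1-bit:
2^1 + 2^2 + 2^3 + 2^4 + 2^6 + 2^9 + 2^12 + 2^15 + 2^16 + 2^17 + 2^19
= 2 + 4 + 8 + 16 + 64 + 512 + 4096 + 32768 + 65536 + 131072 + 524288
= 758366



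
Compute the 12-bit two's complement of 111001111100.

Original (sign bit 1, negative): 111001111100
Step 1 - Invert all bits: 000110000011
Step 2 - Add 1: 000110000100
Verification: 111001111100 + 000110000100 = 1000000000000; discarding the end carry (carry out of the top bit) leaves the 12-bit value 000000000000, as required for x + (-x)



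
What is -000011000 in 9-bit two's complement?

Original: 000011000
Step 1 - Invert all bits: 111100111
Step 2 - Add 1: 111101000
Verification: 000011000 + 111101000 = 1000000000; discarding the end carry (carry out of the top bit) leaves the 9-bit value 000000000, as required for x + (-x)



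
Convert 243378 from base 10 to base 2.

Using repeated division by 2:
243378 ÷ 2 = 121689 remainder 0
121689 ÷ 2 = 60844 remainder 1
60844 ÷ 2 = 30422 remainder 0
30422 ÷ 2 = 15211 remainder 0
15211 ÷ 2 = 7605 remainder 1
7605 ÷ 2 = 3802 remainder 1
3802 ÷ 2 = 1901 remainder 0
1901 ÷ 2 = 950 remainder 1
950 ÷ 2 = 475 remainder 0
475 ÷ 2 = 237 remainder 1
237 ÷ 2 = 118 remainder 1
118 ÷ 2 = 59 remainder 0
59 ÷ 2 = 29 remainder 1
29 ÷ 2 = 14 remainder 1
14 ÷ 2 = 7 remainder 0
7 ÷ 2 = 3 remainder 1
3 ÷ 2 = 1 remainder 1
1 ÷ 2 = 0 remainder 1
Reading remainders bottom to top: 111011011010110010



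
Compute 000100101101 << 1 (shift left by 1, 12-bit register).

Original: 000100101101 (decimal 301)
Shift left by 1 position
Append 1 zero on the right
Result: 001001011010 (decimal 602)
Equivalent: 301 << 1 = 301 × 2^1 = 602



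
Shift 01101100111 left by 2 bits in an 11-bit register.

Original: 01101100111 (decimal 871)
Shift left by 2 positions
Append 2 zeros on the right and drop the 2 high bits that overflow the 11-bit width
Result: 10110011100 (decimal 1436)
Equivalent: 871 << 2 = 871 × 2^2 = 3484, truncated to 11 bits = 1436



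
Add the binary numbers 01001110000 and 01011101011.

Add column by column from the right: bit + bit + carry-in; write the sum mod 2, carry 1 when the sum is 2 or 3.
carry:  10111000000
        01001110000
+       01011101011
-------------------
       010101011011
(the carry out of the leftmost column, 0, becomes the leading bit)
Decimal check:
  01001110000 = 512 + 64 + 32 + 16 = 624
  01011101011 = 512 + 128 + 64 + 32 + 8 + 2 + 1 = 747
  624 + 747 = 1371, and 010101011011 = 1024 + 256 + 64 + 16 + 8 + 2 + 1 = 1371 ✓



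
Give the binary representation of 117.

Using repeated division by 2:
117 ÷ 2 = 58 remainder 1
58 ÷ 2 = 29 remainder 0
29 ÷ 2 = 14 remainder 1
14 ÷ 2 = 7 remainder 0
7 ÷ 2 = 3 remainder 1
3 ÷ 2 = 1 remainder 1
1 ÷ 2 = 0 remainder 1
Reading remainders bottom to top: 1110101



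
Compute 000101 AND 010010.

AND: 1 only when both bits are 1
  000101
& 010010
--------
  000000
Decimal: 5 & 18 = 0



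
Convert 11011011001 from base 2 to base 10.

Sum of powers of 2 for each 1-bit:
2^0 + 2^3 + 2^4 + 2^6 + 2^7 + 2^9 + 2^10
= 1 + 8 + 16 + 64 + 128 + 512 + 1024
= 1753



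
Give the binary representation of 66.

Using repeated division by 2:
66 ÷ 2 = 33 remainder 0
33 ÷ 2 = 16 remainder 1
16 ÷ 2 = 8 remainder 0
8 ÷ 2 = 4 remainder 0
4 ÷ 2 = 2 remainder 0
2 ÷ 2 = 1 remainder 0
1 ÷ 2 = 0 remainder 1
Reading remainders bottom to top: 1000010



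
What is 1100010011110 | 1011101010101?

OR: 1 when either bit is 1
  1100010011110
| 1011101010101
---------------
  1111111011111
Decimal: 6302 | 5973 = 8159



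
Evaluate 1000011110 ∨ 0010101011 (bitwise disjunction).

OR: 1 when either bit is 1
  1000011110
| 0010101011
------------
  1010111111
Decimal: 542 | 171 = 703



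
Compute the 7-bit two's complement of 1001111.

Original (sign bit 1, negative): 1001111
Step 1 - Invert all bits: 0110000
Step 2 - Add 1: 0110001
Verification: 1001111 + 0110001 = 10000000; discarding the end carry (carry out of the top bit) leaves the 7-bit value 0000000, as required for x + (-x)



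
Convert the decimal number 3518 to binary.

Using repeated division by 2:
3518 ÷ 2 = 1759 remainder 0
1759 ÷ 2 = 879 remainder 1
879 ÷ 2 = 439 remainder 1
439 ÷ 2 = 219 remainder 1
219 ÷ 2 = 109 remainder 1
109 ÷ 2 = 54 remainder 1
54 ÷ 2 = 27 remainder 0
27 ÷ 2 = 13 remainder 1
13 ÷ 2 = 6 remainder 1
6 ÷ 2 = 3 remainder 0
3 ÷ 2 = 1 remainder 1
1 ÷ 2 = 0 remainder 1
Reading remainders bottom to top: 110110111110



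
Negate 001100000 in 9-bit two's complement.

Original: 001100000
Step 1 - Invert all bits: 110011111
Step 2 - Add 1: 110100000
Verification: 001100000 + 110100000 = 1000000000; discarding the end carry (carry out of the top bit) leaves the 9-bit value 000000000, as required for x + (-x)



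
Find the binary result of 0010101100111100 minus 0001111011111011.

Method 1 - Direct subtraction (column by column from the right: bit − bit − borrow-in; if negative, add 2 and borrow 1 from the next column):
borrow: 0011100110000110
        0010101100111100
-       0001111011111011
------------------------
        0000110001000001

Method 2 - Add two's complement:
Two's complement of 0001111011111011: invert → 1110000100000100, add 1 → 1110000100000101
  0010101100111100
+ 1110000100000101
------------------
 10000110001000001  (end carry out of the top bit = 1)
Discarding the end carry: 0000110001000001
Decimal check:
  0010101100111100 = 8192 + 2048 + 512 + 256 + 32 + 16 + 8 + 4 = 11068
  0001111011111011 = 4096 + 2048 + 1024 + 512 + 128 + 64 + 32 + 16 + 8 + 2 + 1 = 7931
  11068 - 7931 = 3137, and 0000110001000001 = 2048 + 1024 + 64 + 1 = 3137 ✓



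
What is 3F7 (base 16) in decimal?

Expand by place value (powers of 16):
Digit values: F = 15
3F7 = 3 × 16^2 + 15 × 16^1 + 7 × 16^0
= 3 × 256 + 15 × 16 + 7 × 1
= 768 + 240 + 7
= 1015



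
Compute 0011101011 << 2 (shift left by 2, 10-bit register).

Original: 0011101011 (decimal 235)
Shift left by 2 positions
Append 2 zeros on the right
Result: 1110101100 (decimal 940)
Equivalent: 235 << 2 = 235 × 2^2 = 940



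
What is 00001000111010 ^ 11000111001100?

XOR: 1 when bits differ
  00001000111010
^ 11000111001100
----------------
  11001111110110
Decimal: 570 ^ 12748 = 13302



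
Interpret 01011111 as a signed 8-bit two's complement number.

Binary: 01011111
Sign bit: 0 (non-negative)
Read directly as an unsigned value:
01011111 = 64 + 16 + 8 + 4 + 2 + 1 = 95
Value: 95



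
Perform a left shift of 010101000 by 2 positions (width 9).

Original: 010101000 (decimal 168)
Shift left by 2 positions
Append 2 zeros on the right and drop the 2 high bits that overflow the 9-bit width
Result: 010100000 (decimal 160)
Equivalent: 168 << 2 = 168 × 2^2 = 672, truncated to 9 bits = 160



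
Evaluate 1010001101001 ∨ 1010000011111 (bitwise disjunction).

OR: 1 when either bit is 1
  1010001101001
| 1010000011111
---------------
  1010001111111
Decimal: 5225 | 5151 = 5247



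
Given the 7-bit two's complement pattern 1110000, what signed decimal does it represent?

Binary: 1110000
Sign bit: 1 (negative)
Invert: 0001111
Add 1:  0010000
Magnitude: 0010000 = 16
Value: -16



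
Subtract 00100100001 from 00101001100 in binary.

Method 1 - Direct subtraction (column by column from the right: bit − bit − borrow-in; if negative, add 2 and borrow 1 from the next column):
borrow: 00001000110
        00101001100
-       00100100001
-------------------
        00000101011

Method 2 - Add two's complement:
Two's complement of 00100100001: invert → 11011011110, add 1 → 11011011111
  00101001100
+ 11011011111
-------------
 100000101011  (end carry out of the top bit = 1)
Discarding the end carry: 00000101011
Decimal check:
  00101001100 = 256 + 64 + 8 + 4 = 332
  00100100001 = 256 + 32 + 1 = 289
  332 - 289 = 43, and 00000101011 = 32 + 8 + 2 + 1 = 43 ✓



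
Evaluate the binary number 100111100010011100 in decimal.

Sum of powers of 2 for each 1-bit:
2^2 + 2^3 + 2^4 + 2^7 + 2^11 + 2^12 + 2^13 + 2^14 + 2^17
= 4 + 8 + 16 + 128 + 2048 + 4096 + 8192 + 16384 + 131072
= 161948



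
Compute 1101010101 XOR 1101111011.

XOR: 1 when bits differ
  1101010101
^ 1101111011
------------
  0000101110
Decimal: 853 ^ 891 = 46



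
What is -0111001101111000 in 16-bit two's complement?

Original: 0111001101111000
Step 1 - Invert all bits: 1000110010000111
Step 2 - Add 1: 1000110010001000
Verification: 0111001101111000 + 1000110010001000 = 10000000000000000; discarding the end carry (carry out of the top bit) leaves the 16-bit value 0000000000000000, as required for x + (-x)



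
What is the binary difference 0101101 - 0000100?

Method 1 - Direct subtraction (column by column from the right: bit − bit − borrow-in; if negative, add 2 and borrow 1 from the next column):
borrow: 0000000
        0101101
-       0000100
---------------
        0101001

Method 2 - Add two's complement:
Two's complement of 0000100: invert → 1111011, add 1 → 1111100
  0101101
+ 1111100
---------
 10101001  (end carry out of the top bit = 1)
Discarding the end carry: 0101001
Decimal check:
  0101101 = 32 + 8 + 4 + 1 = 45
  0000100 = 4
  45 - 4 = 41, and 0101001 = 32 + 8 + 1 = 41 ✓



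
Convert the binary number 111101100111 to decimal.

Sum of powers of 2 for each 1-bit:
2^0 + 2^1 + 2^2 + 2^5 + 2^6 + 2^8 + 2^9 + 2^10 + 2^11
= 1 + 2 + 4 + 32 + 64 + 256 + 512 + 1024 + 2048
= 3943



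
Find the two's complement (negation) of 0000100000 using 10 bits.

Original: 0000100000
Step 1 - Invert all bits: 1111011111
Step 2 - Add 1: 1111100000
Verification: 0000100000 + 1111100000 = 10000000000; discarding the end carry (carry out of the top bit) leaves the 10-bit value 0000000000, as required for x + (-x)



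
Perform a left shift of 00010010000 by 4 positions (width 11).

Original: 00010010000 (decimal 144)
Shift left by 4 positions
Append 4 zeros on the right and drop the 4 high bits that overflow the 11-bit width
Result: 00100000000 (decimal 256)
Equivalent: 144 << 4 = 144 × 2^4 = 2304, truncated to 11 bits = 256



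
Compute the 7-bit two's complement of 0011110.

Original: 0011110
Step 1 - Invert all bits: 1100001
Step 2 - Add 1: 1100010
Verification: 0011110 + 1100010 = 10000000; discarding the end carry (carry out of the top bit) leaves the 7-bit value 0000000, as required for x + (-x)



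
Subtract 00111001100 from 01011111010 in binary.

Method 1 - Direct subtraction (column by column from the right: bit − bit − borrow-in; if negative, add 2 and borrow 1 from the next column):
borrow: 01000011000
        01011111010
-       00111001100
-------------------
        00100101110

Method 2 - Add two's complement:
Two's complement of 00111001100: invert → 11000110011, add 1 → 11000110100
  01011111010
+ 11000110100
-------------
 100100101110  (end carry out of the top bit = 1)
Discarding the end carry: 00100101110
Decimal check:
  01011111010 = 512 + 128 + 64 + 32 + 16 + 8 + 2 = 762
  00111001100 = 256 + 128 + 64 + 8 + 4 = 460
  762 - 460 = 302, and 00100101110 = 256 + 32 + 8 + 4 + 2 = 302 ✓



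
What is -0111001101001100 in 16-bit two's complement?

Original: 0111001101001100
Step 1 - Invert all bits: 1000110010110011
Step 2 - Add 1: 1000110010110100
Verification: 0111001101001100 + 1000110010110100 = 10000000000000000; discarding the end carry (carry out of the top bit) leaves the 16-bit value 0000000000000000, as required for x + (-x)



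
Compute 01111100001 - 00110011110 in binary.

Method 1 - Direct subtraction (column by column from the right: bit − bit − borrow-in; if negative, add 2 and borrow 1 from the next column):
borrow: 00000111100
        01111100001
-       00110011110
-------------------
        01001000011

Method 2 - Add two's complement:
Two's complement of 00110011110: invert → 11001100001, add 1 → 11001100010
  01111100001
+ 11001100010
-------------
 101001000011  (end carry out of the top bit = 1)
Discarding the end carry: 01001000011
Decimal check:
  01111100001 = 512 + 256 + 128 + 64 + 32 + 1 = 993
  00110011110 = 256 + 128 + 16 + 8 + 4 + 2 = 414
  993 - 414 = 579, and 01001000011 = 512 + 64 + 2 + 1 = 579 ✓



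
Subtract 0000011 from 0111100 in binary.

Method 1 - Direct subtraction (column by column from the right: bit − bit − borrow-in; if negative, add 2 and borrow 1 from the next column):
borrow: 0000110
        0111100
-       0000011
---------------
        0111001

Method 2 - Add two's complement:
Two's complement of 0000011: invert → 1111100, add 1 → 1111101
  0111100
+ 1111101
---------
 10111001  (end carry out of the top bit = 1)
Discarding the end carry: 0111001
Decimal check:
  0111100 = 32 + 16 + 8 + 4 = 60
  0000011 = 2 + 1 = 3
  60 - 3 = 57, and 0111001 = 32 + 16 + 8 + 1 = 57 ✓



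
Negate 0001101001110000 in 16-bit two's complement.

Original: 0001101001110000
Step 1 - Invert all bits: 1110010110001111
Step 2 - Add 1: 1110010110010000
Verification: 0001101001110000 + 1110010110010000 = 10000000000000000; discarding the end carry (carry out of the top bit) leaves the 16-bit value 0000000000000000, as required for x + (-x)



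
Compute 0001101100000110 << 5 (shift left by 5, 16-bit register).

Original: 0001101100000110 (decimal 6918)
Shift left by 5 positions
Append 5 zeros on the right and drop the 5 high bits that overflow the 16-bit width
Result: 0110000011000000 (decimal 24768)
Equivalent: 6918 << 5 = 6918 × 2^5 = 221376, truncated to 16 bits = 24768



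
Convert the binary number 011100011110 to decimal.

Sum of powers of 2 for each 1-bit:
2^1 + 2^2 + 2^3 + 2^4 + 2^8 + 2^9 + 2^10
= 2 + 4 + 8 + 16 + 256 + 512 + 1024
= 1822



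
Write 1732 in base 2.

Using repeated division by 2:
1732 ÷ 2 = 866 remainder 0
866 ÷ 2 = 433 remainder 0
433 ÷ 2 = 216 remainder 1
216 ÷ 2 = 108 remainder 0
108 ÷ 2 = 54 remainder 0
54 ÷ 2 = 27 remainder 0
27 ÷ 2 = 13 remainder 1
13 ÷ 2 = 6 remainder 1
6 ÷ 2 = 3 remainder 0
3 ÷ 2 = 1 remainder 1
1 ÷ 2 = 0 remainder 1
Reading remainders bottom to top: 11011000100



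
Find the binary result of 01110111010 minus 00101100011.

Method 1 - Direct subtraction (column by column from the right: bit − bit − borrow-in; if negative, add 2 and borrow 1 from the next column):
borrow: 00010001110
        01110111010
-       00101100011
-------------------
        01001010111

Method 2 - Add two's complement:
Two's complement of 00101100011: invert → 11010011100, add 1 → 11010011101
  01110111010
+ 11010011101
-------------
 101001010111  (end carry out of the top bit = 1)
Discarding the end carry: 01001010111
Decimal check:
  01110111010 = 512 + 256 + 128 + 32 + 16 + 8 + 2 = 954
  00101100011 = 256 + 64 + 32 + 2 + 1 = 355
  954 - 355 = 599, and 01001010111 = 512 + 64 + 16 + 4 + 2 + 1 = 599 ✓

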